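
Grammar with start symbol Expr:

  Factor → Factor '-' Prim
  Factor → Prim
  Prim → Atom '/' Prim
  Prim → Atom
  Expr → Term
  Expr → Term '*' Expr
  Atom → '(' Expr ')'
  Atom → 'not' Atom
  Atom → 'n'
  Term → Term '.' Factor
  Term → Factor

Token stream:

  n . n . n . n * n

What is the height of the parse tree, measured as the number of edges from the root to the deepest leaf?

[Expr [Term [Term [Term [Term [Factor [Prim [Atom n]]]] . [Factor [Prim [Atom n]]]] . [Factor [Prim [Atom n]]]] . [Factor [Prim [Atom n]]]] * [Expr [Term [Factor [Prim [Atom n]]]]]]

8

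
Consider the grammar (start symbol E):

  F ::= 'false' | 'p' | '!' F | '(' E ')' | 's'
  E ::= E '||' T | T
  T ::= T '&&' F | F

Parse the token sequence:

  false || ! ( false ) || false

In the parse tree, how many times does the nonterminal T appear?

[E [E [E [T [F false]]] || [T [F ! [F ( [E [T [F false]]] )]]]] || [T [F false]]]

4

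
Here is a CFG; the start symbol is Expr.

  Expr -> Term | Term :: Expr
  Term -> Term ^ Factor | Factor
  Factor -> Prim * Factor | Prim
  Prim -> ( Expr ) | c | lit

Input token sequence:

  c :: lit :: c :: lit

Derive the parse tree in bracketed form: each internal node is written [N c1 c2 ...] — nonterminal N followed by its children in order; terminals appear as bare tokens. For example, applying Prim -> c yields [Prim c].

[Expr [Term [Factor [Prim c]]] :: [Expr [Term [Factor [Prim lit]]] :: [Expr [Term [Factor [Prim c]]] :: [Expr [Term [Factor [Prim lit]]]]]]]

Expr
Term :: Expr
Factor :: Expr
Prim :: Expr
c :: Expr
c :: Term :: Expr
c :: Factor :: Expr
c :: Prim :: Expr
c :: lit :: Expr
c :: lit :: Term :: Expr
c :: lit :: Factor :: Expr
c :: lit :: Prim :: Expr
c :: lit :: c :: Expr
c :: lit :: c :: Term
c :: lit :: c :: Factor
c :: lit :: c :: Prim
c :: lit :: c :: lit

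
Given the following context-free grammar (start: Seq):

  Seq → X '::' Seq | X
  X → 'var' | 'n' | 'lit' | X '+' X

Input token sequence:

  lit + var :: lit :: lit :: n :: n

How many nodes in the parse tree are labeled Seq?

5

[Seq [X [X lit] + [X var]] :: [Seq [X lit] :: [Seq [X lit] :: [Seq [X n] :: [Seq [X n]]]]]]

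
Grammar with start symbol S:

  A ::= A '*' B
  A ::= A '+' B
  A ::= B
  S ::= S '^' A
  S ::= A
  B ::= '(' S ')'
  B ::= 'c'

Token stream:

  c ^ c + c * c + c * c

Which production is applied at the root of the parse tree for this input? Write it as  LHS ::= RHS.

[S [S [A [B c]]] ^ [A [A [A [A [A [B c]] + [B c]] * [B c]] + [B c]] * [B c]]]

S ::= S '^' A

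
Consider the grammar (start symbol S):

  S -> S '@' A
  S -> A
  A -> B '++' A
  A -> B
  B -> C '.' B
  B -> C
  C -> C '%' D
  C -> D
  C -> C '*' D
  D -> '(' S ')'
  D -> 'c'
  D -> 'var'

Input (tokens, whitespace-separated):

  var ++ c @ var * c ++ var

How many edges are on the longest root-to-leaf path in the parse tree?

7

[S [S [A [B [C [D var]]] ++ [A [B [C [D c]]]]]] @ [A [B [C [C [D var]] * [D c]]] ++ [A [B [C [D var]]]]]]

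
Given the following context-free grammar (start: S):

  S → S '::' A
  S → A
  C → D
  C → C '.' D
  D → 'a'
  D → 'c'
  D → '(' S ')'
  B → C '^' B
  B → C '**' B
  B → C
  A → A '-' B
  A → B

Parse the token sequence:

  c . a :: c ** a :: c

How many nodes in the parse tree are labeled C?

[S [S [S [A [B [C [C [D c]] . [D a]]]]] :: [A [B [C [D c]] ** [B [C [D a]]]]]] :: [A [B [C [D c]]]]]

5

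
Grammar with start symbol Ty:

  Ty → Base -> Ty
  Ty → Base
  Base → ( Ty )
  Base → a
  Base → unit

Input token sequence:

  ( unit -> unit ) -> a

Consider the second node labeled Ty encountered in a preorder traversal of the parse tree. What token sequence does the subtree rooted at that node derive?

[Ty [Base ( [Ty [Base unit] -> [Ty [Base unit]]] )] -> [Ty [Base a]]]

unit -> unit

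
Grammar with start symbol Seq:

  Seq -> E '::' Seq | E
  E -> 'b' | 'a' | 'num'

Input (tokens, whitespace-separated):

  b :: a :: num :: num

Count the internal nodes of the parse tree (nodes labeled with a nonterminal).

[Seq [E b] :: [Seq [E a] :: [Seq [E num] :: [Seq [E num]]]]]

8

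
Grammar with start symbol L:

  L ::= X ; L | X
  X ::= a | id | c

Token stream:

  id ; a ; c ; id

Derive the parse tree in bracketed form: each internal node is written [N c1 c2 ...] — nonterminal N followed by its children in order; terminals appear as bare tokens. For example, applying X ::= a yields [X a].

[L [X id] ; [L [X a] ; [L [X c] ; [L [X id]]]]]

L
X ; L
id ; L
id ; X ; L
id ; a ; L
id ; a ; X ; L
id ; a ; c ; L
id ; a ; c ; X
id ; a ; c ; id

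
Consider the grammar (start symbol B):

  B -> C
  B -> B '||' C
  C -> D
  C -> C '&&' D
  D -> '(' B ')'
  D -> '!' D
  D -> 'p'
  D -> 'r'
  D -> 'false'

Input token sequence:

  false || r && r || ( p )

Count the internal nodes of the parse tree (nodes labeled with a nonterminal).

14

[B [B [B [C [D false]]] || [C [C [D r]] && [D r]]] || [C [D ( [B [C [D p]]] )]]]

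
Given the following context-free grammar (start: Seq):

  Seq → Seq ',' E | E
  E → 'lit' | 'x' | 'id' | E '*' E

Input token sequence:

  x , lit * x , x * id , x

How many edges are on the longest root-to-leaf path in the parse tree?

[Seq [Seq [Seq [Seq [E x]] , [E [E lit] * [E x]]] , [E [E x] * [E id]]] , [E x]]

5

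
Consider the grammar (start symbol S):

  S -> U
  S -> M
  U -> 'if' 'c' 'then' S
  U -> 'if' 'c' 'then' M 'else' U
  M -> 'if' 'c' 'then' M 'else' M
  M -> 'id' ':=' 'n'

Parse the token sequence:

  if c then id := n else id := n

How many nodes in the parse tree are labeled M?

3

[S [M if c then [M id := n] else [M id := n]]]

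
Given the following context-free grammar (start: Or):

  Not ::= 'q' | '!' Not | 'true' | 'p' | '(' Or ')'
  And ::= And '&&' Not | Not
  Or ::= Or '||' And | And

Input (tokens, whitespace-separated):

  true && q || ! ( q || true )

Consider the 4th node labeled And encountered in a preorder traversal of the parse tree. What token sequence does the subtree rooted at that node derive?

[Or [Or [And [And [Not true]] && [Not q]]] || [And [Not ! [Not ( [Or [Or [And [Not q]]] || [And [Not true]]] )]]]]

q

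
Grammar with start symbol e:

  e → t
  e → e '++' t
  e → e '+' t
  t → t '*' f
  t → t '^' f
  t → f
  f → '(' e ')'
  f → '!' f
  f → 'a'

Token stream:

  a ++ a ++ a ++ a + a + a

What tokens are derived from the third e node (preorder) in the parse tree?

a ++ a ++ a ++ a

[e [e [e [e [e [e [t [f a]]] ++ [t [f a]]] ++ [t [f a]]] ++ [t [f a]]] + [t [f a]]] + [t [f a]]]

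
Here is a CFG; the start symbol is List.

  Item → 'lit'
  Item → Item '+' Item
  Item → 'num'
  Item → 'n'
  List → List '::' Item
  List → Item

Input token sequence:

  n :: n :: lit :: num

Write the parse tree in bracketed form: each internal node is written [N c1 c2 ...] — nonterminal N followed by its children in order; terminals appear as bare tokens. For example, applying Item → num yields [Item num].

List
List :: Item
List :: Item :: Item
List :: Item :: Item :: Item
Item :: Item :: Item :: Item
n :: Item :: Item :: Item
n :: n :: Item :: Item
n :: n :: lit :: Item
n :: n :: lit :: num

[List [List [List [List [Item n]] :: [Item n]] :: [Item lit]] :: [Item num]]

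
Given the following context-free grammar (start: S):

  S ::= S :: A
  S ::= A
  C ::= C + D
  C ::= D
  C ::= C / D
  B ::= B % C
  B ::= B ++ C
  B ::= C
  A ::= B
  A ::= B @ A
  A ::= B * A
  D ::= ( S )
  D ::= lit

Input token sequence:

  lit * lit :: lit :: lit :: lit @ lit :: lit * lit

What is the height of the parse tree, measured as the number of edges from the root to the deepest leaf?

10

[S [S [S [S [S [A [B [C [D lit]]] * [A [B [C [D lit]]]]]] :: [A [B [C [D lit]]]]] :: [A [B [C [D lit]]]]] :: [A [B [C [D lit]]] @ [A [B [C [D lit]]]]]] :: [A [B [C [D lit]]] * [A [B [C [D lit]]]]]]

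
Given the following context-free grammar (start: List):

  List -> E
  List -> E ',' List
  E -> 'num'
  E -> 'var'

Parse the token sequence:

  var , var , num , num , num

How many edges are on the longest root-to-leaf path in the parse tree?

6

[List [E var] , [List [E var] , [List [E num] , [List [E num] , [List [E num]]]]]]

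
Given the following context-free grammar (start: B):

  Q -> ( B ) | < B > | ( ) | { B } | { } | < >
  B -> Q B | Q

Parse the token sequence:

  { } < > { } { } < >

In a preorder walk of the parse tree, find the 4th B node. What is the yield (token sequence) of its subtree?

[B [Q { }] [B [Q < >] [B [Q { }] [B [Q { }] [B [Q < >]]]]]]

{ } < >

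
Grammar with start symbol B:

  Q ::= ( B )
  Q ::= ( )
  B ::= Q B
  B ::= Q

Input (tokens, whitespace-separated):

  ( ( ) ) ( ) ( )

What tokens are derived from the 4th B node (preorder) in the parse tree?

( )

[B [Q ( [B [Q ( )]] )] [B [Q ( )] [B [Q ( )]]]]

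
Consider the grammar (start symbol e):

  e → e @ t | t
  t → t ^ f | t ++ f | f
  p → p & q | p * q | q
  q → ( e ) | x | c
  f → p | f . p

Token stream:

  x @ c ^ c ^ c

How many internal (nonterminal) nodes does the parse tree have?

[e [e [t [f [p [q x]]]]] @ [t [t [t [f [p [q c]]]] ^ [f [p [q c]]]] ^ [f [p [q c]]]]]

18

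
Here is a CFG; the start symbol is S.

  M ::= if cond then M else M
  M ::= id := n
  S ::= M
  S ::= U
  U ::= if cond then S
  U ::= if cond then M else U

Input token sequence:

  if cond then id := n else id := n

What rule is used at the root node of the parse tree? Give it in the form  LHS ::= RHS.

[S [M if cond then [M id := n] else [M id := n]]]

S ::= M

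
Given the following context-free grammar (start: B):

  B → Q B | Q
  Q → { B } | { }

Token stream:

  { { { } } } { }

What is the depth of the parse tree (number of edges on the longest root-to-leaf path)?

6

[B [Q { [B [Q { [B [Q { }]] }]] }] [B [Q { }]]]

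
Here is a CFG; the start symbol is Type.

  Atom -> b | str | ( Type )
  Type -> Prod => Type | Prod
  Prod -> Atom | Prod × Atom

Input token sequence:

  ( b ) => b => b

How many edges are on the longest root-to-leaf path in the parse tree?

6

[Type [Prod [Atom ( [Type [Prod [Atom b]]] )]] => [Type [Prod [Atom b]] => [Type [Prod [Atom b]]]]]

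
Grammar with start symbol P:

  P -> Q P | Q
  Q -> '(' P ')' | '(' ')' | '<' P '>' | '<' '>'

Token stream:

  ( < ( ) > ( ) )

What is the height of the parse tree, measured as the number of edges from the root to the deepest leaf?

6

[P [Q ( [P [Q < [P [Q ( )]] >] [P [Q ( )]]] )]]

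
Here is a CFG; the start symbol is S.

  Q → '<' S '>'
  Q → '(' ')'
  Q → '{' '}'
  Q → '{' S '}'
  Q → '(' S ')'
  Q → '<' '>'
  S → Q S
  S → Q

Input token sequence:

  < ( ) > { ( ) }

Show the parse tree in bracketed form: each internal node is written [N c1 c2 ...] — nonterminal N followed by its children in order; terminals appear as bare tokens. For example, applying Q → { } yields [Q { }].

[S [Q < [S [Q ( )]] >] [S [Q { [S [Q ( )]] }]]]

S
Q S
< S > S
< Q > S
< ( ) > S
< ( ) > Q
< ( ) > { S }
< ( ) > { Q }
< ( ) > { ( ) }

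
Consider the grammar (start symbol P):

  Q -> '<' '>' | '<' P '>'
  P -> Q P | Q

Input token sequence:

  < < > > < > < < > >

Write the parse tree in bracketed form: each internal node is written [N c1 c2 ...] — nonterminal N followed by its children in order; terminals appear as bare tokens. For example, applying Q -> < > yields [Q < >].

P
Q P
< P > P
< Q > P
< < > > P
< < > > Q P
< < > > < > P
< < > > < > Q
< < > > < > < P >
< < > > < > < Q >
< < > > < > < < > >

[P [Q < [P [Q < >]] >] [P [Q < >] [P [Q < [P [Q < >]] >]]]]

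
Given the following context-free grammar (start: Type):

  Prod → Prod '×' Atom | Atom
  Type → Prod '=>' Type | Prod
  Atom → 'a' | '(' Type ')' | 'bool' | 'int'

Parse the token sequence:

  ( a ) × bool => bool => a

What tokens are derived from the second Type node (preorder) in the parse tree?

a

[Type [Prod [Prod [Atom ( [Type [Prod [Atom a]]] )]] × [Atom bool]] => [Type [Prod [Atom bool]] => [Type [Prod [Atom a]]]]]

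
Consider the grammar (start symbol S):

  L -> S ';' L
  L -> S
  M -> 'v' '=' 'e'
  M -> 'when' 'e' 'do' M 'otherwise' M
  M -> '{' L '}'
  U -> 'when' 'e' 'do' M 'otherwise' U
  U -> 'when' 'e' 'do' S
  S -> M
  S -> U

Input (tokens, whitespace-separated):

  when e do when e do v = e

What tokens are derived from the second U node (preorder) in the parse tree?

when e do v = e

[S [U when e do [S [U when e do [S [M v = e]]]]]]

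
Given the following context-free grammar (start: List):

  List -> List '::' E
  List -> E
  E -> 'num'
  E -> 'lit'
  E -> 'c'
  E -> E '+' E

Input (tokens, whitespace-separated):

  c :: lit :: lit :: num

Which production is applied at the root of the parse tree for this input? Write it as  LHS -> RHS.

List -> List '::' E

[List [List [List [List [E c]] :: [E lit]] :: [E lit]] :: [E num]]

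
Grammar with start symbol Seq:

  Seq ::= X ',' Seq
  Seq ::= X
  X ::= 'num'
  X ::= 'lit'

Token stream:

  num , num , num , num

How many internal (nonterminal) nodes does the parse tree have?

8

[Seq [X num] , [Seq [X num] , [Seq [X num] , [Seq [X num]]]]]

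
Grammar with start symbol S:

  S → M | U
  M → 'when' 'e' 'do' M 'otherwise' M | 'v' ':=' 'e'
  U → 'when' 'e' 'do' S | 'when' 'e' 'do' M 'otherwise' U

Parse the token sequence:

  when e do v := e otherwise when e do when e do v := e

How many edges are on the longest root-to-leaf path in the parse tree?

7

[S [U when e do [M v := e] otherwise [U when e do [S [U when e do [S [M v := e]]]]]]]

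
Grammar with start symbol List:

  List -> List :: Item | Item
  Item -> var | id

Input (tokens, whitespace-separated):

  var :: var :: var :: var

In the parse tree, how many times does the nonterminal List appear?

[List [List [List [List [Item var]] :: [Item var]] :: [Item var]] :: [Item var]]

4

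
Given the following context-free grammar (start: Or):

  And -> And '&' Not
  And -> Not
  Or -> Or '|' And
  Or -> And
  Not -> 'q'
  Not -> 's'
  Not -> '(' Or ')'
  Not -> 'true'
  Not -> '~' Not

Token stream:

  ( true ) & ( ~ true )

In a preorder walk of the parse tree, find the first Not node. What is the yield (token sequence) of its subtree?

( true )

[Or [And [And [Not ( [Or [And [Not true]]] )]] & [Not ( [Or [And [Not ~ [Not true]]]] )]]]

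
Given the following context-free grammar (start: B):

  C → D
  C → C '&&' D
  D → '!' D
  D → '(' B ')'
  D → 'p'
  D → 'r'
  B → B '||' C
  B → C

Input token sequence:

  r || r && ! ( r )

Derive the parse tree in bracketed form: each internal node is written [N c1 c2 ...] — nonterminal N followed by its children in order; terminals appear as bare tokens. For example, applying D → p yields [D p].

B
B || C
C || C
D || C
r || C
r || C && D
r || D && D
r || r && D
r || r && ! D
r || r && ! ( B )
r || r && ! ( C )
r || r && ! ( D )
r || r && ! ( r )

[B [B [C [D r]]] || [C [C [D r]] && [D ! [D ( [B [C [D r]]] )]]]]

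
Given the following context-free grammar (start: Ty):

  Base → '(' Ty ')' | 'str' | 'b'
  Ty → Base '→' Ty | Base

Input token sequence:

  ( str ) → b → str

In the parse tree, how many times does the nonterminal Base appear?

[Ty [Base ( [Ty [Base str]] )] → [Ty [Base b] → [Ty [Base str]]]]

4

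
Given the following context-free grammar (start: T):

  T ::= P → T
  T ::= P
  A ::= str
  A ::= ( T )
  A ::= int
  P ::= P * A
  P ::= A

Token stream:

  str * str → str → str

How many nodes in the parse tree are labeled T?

3

[T [P [P [A str]] * [A str]] → [T [P [A str]] → [T [P [A str]]]]]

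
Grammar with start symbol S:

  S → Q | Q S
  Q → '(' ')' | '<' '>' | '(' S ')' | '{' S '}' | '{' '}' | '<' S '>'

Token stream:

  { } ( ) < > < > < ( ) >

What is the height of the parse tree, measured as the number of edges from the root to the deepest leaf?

[S [Q { }] [S [Q ( )] [S [Q < >] [S [Q < >] [S [Q < [S [Q ( )]] >]]]]]]

8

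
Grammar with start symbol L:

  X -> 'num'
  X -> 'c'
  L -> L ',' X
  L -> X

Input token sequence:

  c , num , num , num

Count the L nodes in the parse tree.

4

[L [L [L [L [X c]] , [X num]] , [X num]] , [X num]]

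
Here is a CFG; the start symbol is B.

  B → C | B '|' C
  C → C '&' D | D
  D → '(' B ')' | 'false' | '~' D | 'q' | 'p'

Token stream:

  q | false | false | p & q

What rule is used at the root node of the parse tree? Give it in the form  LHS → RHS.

[B [B [B [B [C [D q]]] | [C [D false]]] | [C [D false]]] | [C [C [D p]] & [D q]]]

B → B '|' C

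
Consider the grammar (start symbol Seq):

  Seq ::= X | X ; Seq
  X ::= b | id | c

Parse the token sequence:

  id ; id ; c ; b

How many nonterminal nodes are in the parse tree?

[Seq [X id] ; [Seq [X id] ; [Seq [X c] ; [Seq [X b]]]]]

8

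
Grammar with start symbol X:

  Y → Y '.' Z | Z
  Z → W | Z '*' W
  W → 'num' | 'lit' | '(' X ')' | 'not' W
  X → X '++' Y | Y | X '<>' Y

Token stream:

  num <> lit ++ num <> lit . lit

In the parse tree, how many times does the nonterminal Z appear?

[X [X [X [X [Y [Z [W num]]]] <> [Y [Z [W lit]]]] ++ [Y [Z [W num]]]] <> [Y [Y [Z [W lit]]] . [Z [W lit]]]]

5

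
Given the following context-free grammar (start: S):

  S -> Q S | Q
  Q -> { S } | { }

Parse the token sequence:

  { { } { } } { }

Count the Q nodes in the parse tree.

4

[S [Q { [S [Q { }] [S [Q { }]]] }] [S [Q { }]]]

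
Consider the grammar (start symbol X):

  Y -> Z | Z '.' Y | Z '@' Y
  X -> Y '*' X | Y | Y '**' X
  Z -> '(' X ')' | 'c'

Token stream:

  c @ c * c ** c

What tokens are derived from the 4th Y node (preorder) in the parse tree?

[X [Y [Z c] @ [Y [Z c]]] * [X [Y [Z c]] ** [X [Y [Z c]]]]]

c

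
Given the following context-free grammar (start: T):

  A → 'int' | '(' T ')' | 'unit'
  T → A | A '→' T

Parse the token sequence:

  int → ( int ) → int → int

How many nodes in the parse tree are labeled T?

5

[T [A int] → [T [A ( [T [A int]] )] → [T [A int] → [T [A int]]]]]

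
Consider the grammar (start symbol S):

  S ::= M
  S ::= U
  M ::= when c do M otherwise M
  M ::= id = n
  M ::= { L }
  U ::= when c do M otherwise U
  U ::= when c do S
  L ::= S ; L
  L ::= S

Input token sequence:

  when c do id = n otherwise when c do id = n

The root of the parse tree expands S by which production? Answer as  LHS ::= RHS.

S ::= U

[S [U when c do [M id = n] otherwise [U when c do [S [M id = n]]]]]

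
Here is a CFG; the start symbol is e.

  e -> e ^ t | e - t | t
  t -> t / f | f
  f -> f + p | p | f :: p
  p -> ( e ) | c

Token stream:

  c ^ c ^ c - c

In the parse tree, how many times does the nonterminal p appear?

[e [e [e [e [t [f [p c]]]] ^ [t [f [p c]]]] ^ [t [f [p c]]]] - [t [f [p c]]]]

4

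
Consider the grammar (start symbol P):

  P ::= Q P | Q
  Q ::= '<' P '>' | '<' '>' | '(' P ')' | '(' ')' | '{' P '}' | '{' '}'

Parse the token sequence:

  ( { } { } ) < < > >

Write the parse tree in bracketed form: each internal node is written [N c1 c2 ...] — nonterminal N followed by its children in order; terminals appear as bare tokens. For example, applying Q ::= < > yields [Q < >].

P
Q P
( P ) P
( Q P ) P
( { } P ) P
( { } Q ) P
( { } { } ) P
( { } { } ) Q
( { } { } ) < P >
( { } { } ) < Q >
( { } { } ) < < > >

[P [Q ( [P [Q { }] [P [Q { }]]] )] [P [Q < [P [Q < >]] >]]]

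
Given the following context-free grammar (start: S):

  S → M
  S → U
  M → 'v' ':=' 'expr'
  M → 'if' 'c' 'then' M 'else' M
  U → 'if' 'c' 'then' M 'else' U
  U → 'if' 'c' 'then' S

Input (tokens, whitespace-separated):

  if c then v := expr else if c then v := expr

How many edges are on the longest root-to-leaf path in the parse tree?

[S [U if c then [M v := expr] else [U if c then [S [M v := expr]]]]]

5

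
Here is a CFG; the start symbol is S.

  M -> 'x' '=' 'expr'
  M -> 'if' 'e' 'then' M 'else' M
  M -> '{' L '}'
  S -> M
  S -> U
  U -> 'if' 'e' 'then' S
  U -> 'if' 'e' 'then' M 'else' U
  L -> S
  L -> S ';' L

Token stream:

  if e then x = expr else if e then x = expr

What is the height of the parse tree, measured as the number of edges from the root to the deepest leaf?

5

[S [U if e then [M x = expr] else [U if e then [S [M x = expr]]]]]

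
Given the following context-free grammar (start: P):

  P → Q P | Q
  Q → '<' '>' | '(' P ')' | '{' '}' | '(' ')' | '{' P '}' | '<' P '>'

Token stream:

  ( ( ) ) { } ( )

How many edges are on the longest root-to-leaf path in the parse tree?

4

[P [Q ( [P [Q ( )]] )] [P [Q { }] [P [Q ( )]]]]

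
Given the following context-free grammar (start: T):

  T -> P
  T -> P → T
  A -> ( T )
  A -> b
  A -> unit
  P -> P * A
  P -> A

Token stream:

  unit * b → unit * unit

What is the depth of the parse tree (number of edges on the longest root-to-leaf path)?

5

[T [P [P [A unit]] * [A b]] → [T [P [P [A unit]] * [A unit]]]]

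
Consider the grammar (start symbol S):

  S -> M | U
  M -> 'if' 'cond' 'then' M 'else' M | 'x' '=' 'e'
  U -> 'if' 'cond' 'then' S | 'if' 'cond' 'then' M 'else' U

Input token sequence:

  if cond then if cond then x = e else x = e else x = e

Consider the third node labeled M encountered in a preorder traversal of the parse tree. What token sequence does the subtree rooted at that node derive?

[S [M if cond then [M if cond then [M x = e] else [M x = e]] else [M x = e]]]

x = e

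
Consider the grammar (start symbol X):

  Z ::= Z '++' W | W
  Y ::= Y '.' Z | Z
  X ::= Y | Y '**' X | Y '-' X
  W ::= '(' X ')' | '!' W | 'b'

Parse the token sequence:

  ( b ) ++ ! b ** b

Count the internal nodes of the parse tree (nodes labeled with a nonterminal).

15

[X [Y [Z [Z [W ( [X [Y [Z [W b]]]] )]] ++ [W ! [W b]]]] ** [X [Y [Z [W b]]]]]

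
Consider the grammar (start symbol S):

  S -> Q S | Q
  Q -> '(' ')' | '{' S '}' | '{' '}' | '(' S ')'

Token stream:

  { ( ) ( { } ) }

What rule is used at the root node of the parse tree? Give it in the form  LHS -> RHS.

S -> Q

[S [Q { [S [Q ( )] [S [Q ( [S [Q { }]] )]]] }]]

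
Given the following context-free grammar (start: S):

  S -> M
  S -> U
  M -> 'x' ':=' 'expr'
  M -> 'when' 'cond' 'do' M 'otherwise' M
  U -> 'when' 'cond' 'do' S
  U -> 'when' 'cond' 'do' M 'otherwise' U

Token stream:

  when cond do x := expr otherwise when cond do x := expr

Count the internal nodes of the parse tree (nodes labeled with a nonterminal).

[S [U when cond do [M x := expr] otherwise [U when cond do [S [M x := expr]]]]]

6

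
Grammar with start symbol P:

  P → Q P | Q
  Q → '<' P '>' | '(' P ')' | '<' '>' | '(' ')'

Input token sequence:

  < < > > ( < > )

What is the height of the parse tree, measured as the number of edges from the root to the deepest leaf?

5

[P [Q < [P [Q < >]] >] [P [Q ( [P [Q < >]] )]]]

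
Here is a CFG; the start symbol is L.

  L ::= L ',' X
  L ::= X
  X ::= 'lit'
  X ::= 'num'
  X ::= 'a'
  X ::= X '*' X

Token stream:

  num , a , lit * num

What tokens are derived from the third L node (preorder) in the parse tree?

[L [L [L [X num]] , [X a]] , [X [X lit] * [X num]]]

num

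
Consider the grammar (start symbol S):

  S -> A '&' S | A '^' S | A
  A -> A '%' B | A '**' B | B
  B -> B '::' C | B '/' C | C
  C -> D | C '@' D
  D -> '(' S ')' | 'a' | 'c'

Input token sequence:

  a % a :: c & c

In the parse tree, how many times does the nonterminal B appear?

4

[S [A [A [B [C [D a]]]] % [B [B [C [D a]]] :: [C [D c]]]] & [S [A [B [C [D c]]]]]]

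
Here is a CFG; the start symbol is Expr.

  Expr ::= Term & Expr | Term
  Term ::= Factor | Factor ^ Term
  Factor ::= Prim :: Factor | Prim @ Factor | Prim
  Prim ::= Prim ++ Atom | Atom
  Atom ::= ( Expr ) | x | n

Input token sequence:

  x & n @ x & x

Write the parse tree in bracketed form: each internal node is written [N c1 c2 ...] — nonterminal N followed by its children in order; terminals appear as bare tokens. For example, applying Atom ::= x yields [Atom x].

[Expr [Term [Factor [Prim [Atom x]]]] & [Expr [Term [Factor [Prim [Atom n]] @ [Factor [Prim [Atom x]]]]] & [Expr [Term [Factor [Prim [Atom x]]]]]]]

Expr
Term & Expr
Factor & Expr
Prim & Expr
Atom & Expr
x & Expr
x & Term & Expr
x & Factor & Expr
x & Prim @ Factor & Expr
x & Atom @ Factor & Expr
x & n @ Factor & Expr
x & n @ Prim & Expr
x & n @ Atom & Expr
x & n @ x & Expr
x & n @ x & Term
x & n @ x & Factor
x & n @ x & Prim
x & n @ x & Atom
x & n @ x & x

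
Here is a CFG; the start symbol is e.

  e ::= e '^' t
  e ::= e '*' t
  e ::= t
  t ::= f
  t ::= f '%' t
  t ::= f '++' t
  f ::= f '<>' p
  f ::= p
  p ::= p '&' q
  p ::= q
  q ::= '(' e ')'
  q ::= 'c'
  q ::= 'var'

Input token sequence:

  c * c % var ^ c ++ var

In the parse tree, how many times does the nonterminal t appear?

5

[e [e [e [t [f [p [q c]]]]] * [t [f [p [q c]]] % [t [f [p [q var]]]]]] ^ [t [f [p [q c]]] ++ [t [f [p [q var]]]]]]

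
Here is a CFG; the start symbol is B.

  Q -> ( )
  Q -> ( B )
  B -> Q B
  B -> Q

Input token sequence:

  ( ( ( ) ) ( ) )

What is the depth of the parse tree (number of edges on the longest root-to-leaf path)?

[B [Q ( [B [Q ( [B [Q ( )]] )] [B [Q ( )]]] )]]

6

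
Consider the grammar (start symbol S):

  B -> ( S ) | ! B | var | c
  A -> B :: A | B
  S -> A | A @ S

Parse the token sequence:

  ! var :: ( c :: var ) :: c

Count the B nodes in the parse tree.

[S [A [B ! [B var]] :: [A [B ( [S [A [B c] :: [A [B var]]]] )] :: [A [B c]]]]]

6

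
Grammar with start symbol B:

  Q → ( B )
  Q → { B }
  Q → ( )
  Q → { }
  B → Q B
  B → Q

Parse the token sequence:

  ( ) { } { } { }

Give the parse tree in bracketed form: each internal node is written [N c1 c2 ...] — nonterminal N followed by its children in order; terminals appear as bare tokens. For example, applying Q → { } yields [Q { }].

[B [Q ( )] [B [Q { }] [B [Q { }] [B [Q { }]]]]]

B
Q B
( ) B
( ) Q B
( ) { } B
( ) { } Q B
( ) { } { } B
( ) { } { } Q
( ) { } { } { }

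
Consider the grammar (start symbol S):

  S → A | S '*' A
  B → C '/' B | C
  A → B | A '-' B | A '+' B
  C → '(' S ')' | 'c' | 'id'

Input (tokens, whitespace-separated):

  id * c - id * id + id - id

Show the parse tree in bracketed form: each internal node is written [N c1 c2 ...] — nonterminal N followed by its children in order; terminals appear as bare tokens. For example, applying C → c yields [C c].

[S [S [S [A [B [C id]]]] * [A [A [B [C c]]] - [B [C id]]]] * [A [A [A [B [C id]]] + [B [C id]]] - [B [C id]]]]

S
S * A
S * A * A
A * A * A
B * A * A
C * A * A
id * A * A
id * A - B * A
id * B - B * A
id * C - B * A
id * c - B * A
id * c - C * A
id * c - id * A
id * c - id * A - B
id * c - id * A + B - B
id * c - id * B + B - B
id * c - id * C + B - B
id * c - id * id + B - B
id * c - id * id + C - B
id * c - id * id + id - B
id * c - id * id + id - C
id * c - id * id + id - id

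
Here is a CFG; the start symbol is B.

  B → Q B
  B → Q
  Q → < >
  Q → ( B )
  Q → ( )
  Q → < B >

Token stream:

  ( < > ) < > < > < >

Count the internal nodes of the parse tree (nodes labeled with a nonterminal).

[B [Q ( [B [Q < >]] )] [B [Q < >] [B [Q < >] [B [Q < >]]]]]

10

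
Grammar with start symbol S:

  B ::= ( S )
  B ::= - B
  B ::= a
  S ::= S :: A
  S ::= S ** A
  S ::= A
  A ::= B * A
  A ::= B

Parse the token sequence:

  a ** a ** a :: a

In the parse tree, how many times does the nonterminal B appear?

4

[S [S [S [S [A [B a]]] ** [A [B a]]] ** [A [B a]]] :: [A [B a]]]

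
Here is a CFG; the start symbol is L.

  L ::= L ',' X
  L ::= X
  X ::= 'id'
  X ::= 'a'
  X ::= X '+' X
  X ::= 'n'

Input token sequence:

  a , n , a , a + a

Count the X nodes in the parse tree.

6

[L [L [L [L [X a]] , [X n]] , [X a]] , [X [X a] + [X a]]]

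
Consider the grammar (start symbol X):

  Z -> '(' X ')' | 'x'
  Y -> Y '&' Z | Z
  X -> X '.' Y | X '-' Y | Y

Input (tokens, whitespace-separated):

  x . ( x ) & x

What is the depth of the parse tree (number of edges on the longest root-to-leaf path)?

[X [X [Y [Z x]]] . [Y [Y [Z ( [X [Y [Z x]]] )]] & [Z x]]]

7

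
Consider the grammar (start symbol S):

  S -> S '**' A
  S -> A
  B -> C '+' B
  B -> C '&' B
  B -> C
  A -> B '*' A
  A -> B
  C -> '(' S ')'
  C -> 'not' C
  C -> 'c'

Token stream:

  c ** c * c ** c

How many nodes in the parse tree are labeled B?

[S [S [S [A [B [C c]]]] ** [A [B [C c]] * [A [B [C c]]]]] ** [A [B [C c]]]]

4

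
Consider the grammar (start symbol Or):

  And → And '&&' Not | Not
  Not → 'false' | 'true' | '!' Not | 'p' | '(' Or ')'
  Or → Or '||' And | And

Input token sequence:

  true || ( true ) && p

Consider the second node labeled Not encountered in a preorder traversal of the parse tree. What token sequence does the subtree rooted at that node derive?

[Or [Or [And [Not true]]] || [And [And [Not ( [Or [And [Not true]]] )]] && [Not p]]]

( true )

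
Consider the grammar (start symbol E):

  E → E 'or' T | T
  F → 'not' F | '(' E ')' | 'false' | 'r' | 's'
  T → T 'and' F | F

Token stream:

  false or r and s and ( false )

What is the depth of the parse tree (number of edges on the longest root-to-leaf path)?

6

[E [E [T [F false]]] or [T [T [T [F r]] and [F s]] and [F ( [E [T [F false]]] )]]]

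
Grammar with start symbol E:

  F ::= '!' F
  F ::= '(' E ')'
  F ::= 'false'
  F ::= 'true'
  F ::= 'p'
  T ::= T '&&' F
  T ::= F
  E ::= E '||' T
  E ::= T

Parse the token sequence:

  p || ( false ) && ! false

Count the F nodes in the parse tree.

[E [E [T [F p]]] || [T [T [F ( [E [T [F false]]] )]] && [F ! [F false]]]]

5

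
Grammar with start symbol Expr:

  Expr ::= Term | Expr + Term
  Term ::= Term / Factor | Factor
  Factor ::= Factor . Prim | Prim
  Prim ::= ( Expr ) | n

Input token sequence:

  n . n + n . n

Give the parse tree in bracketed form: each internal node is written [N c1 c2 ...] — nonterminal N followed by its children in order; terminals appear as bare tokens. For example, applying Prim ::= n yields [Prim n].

Expr
Expr + Term
Term + Term
Factor + Term
Factor . Prim + Term
Prim . Prim + Term
n . Prim + Term
n . n + Term
n . n + Factor
n . n + Factor . Prim
n . n + Prim . Prim
n . n + n . Prim
n . n + n . n

[Expr [Expr [Term [Factor [Factor [Prim n]] . [Prim n]]]] + [Term [Factor [Factor [Prim n]] . [Prim n]]]]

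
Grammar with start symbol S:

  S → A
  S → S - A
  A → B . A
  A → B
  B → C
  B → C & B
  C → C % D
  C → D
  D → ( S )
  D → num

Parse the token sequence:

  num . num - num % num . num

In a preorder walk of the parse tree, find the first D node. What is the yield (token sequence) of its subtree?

[S [S [A [B [C [D num]]] . [A [B [C [D num]]]]]] - [A [B [C [C [D num]] % [D num]]] . [A [B [C [D num]]]]]]

num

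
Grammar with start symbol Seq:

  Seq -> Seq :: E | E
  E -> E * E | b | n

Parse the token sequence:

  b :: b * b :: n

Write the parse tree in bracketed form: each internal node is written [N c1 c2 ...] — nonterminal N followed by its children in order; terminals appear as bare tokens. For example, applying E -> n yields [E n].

[Seq [Seq [Seq [E b]] :: [E [E b] * [E b]]] :: [E n]]

Seq
Seq :: E
Seq :: E :: E
E :: E :: E
b :: E :: E
b :: E * E :: E
b :: b * E :: E
b :: b * b :: E
b :: b * b :: n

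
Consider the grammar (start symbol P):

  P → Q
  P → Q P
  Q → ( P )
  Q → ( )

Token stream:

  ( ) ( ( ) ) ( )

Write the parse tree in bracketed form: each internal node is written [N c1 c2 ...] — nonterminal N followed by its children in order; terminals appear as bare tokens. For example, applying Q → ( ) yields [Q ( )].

P
Q P
( ) P
( ) Q P
( ) ( P ) P
( ) ( Q ) P
( ) ( ( ) ) P
( ) ( ( ) ) Q
( ) ( ( ) ) ( )

[P [Q ( )] [P [Q ( [P [Q ( )]] )] [P [Q ( )]]]]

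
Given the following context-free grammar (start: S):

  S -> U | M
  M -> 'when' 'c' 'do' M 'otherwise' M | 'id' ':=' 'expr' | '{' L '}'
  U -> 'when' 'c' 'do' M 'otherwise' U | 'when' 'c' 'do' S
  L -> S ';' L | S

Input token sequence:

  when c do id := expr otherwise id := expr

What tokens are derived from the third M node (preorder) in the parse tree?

id := expr

[S [M when c do [M id := expr] otherwise [M id := expr]]]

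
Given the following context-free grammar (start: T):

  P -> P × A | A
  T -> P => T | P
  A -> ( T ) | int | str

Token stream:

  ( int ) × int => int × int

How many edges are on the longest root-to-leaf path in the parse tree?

[T [P [P [A ( [T [P [A int]]] )]] × [A int]] => [T [P [P [A int]] × [A int]]]]

7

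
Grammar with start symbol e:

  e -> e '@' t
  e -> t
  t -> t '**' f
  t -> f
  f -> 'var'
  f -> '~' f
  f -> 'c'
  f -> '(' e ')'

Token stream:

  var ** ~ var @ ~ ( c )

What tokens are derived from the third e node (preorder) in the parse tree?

c

[e [e [t [t [f var]] ** [f ~ [f var]]]] @ [t [f ~ [f ( [e [t [f c]]] )]]]]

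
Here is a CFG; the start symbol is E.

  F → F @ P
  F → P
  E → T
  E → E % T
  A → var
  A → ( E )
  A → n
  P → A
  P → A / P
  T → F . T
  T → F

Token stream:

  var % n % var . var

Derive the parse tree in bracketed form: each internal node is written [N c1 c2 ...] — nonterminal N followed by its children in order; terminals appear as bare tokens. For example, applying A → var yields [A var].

[E [E [E [T [F [P [A var]]]]] % [T [F [P [A n]]]]] % [T [F [P [A var]]] . [T [F [P [A var]]]]]]

E
E % T
E % T % T
T % T % T
F % T % T
P % T % T
A % T % T
var % T % T
var % F % T
var % P % T
var % A % T
var % n % T
var % n % F . T
var % n % P . T
var % n % A . T
var % n % var . T
var % n % var . F
var % n % var . P
var % n % var . A
var % n % var . var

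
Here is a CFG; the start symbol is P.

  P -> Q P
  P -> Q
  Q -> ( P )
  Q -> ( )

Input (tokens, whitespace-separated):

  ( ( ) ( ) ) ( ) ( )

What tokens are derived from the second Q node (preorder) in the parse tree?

[P [Q ( [P [Q ( )] [P [Q ( )]]] )] [P [Q ( )] [P [Q ( )]]]]

( )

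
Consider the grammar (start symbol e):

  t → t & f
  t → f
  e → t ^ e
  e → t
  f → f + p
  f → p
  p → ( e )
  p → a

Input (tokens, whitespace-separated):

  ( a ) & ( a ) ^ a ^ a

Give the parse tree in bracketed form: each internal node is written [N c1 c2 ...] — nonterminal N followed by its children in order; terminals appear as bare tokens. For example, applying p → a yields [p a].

e
t ^ e
t & f ^ e
f & f ^ e
p & f ^ e
( e ) & f ^ e
( t ) & f ^ e
( f ) & f ^ e
( p ) & f ^ e
( a ) & f ^ e
( a ) & p ^ e
( a ) & ( e ) ^ e
( a ) & ( t ) ^ e
( a ) & ( f ) ^ e
( a ) & ( p ) ^ e
( a ) & ( a ) ^ e
( a ) & ( a ) ^ t ^ e
( a ) & ( a ) ^ f ^ e
( a ) & ( a ) ^ p ^ e
( a ) & ( a ) ^ a ^ e
( a ) & ( a ) ^ a ^ t
( a ) & ( a ) ^ a ^ f
( a ) & ( a ) ^ a ^ p
( a ) & ( a ) ^ a ^ a

[e [t [t [f [p ( [e [t [f [p a]]]] )]]] & [f [p ( [e [t [f [p a]]]] )]]] ^ [e [t [f [p a]]] ^ [e [t [f [p a]]]]]]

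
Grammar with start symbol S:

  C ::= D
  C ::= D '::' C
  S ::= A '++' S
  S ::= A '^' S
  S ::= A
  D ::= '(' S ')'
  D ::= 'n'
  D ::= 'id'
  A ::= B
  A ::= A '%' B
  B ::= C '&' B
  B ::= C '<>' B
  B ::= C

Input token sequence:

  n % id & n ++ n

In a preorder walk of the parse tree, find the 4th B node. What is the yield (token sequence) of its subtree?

n

[S [A [A [B [C [D n]]]] % [B [C [D id]] & [B [C [D n]]]]] ++ [S [A [B [C [D n]]]]]]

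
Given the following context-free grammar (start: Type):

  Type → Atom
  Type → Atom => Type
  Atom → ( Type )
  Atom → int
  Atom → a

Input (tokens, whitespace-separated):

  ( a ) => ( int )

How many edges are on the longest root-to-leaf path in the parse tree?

[Type [Atom ( [Type [Atom a]] )] => [Type [Atom ( [Type [Atom int]] )]]]

5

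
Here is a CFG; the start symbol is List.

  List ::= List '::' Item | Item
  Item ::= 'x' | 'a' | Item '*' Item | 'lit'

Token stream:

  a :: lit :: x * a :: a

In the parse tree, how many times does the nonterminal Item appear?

6

[List [List [List [List [Item a]] :: [Item lit]] :: [Item [Item x] * [Item a]]] :: [Item a]]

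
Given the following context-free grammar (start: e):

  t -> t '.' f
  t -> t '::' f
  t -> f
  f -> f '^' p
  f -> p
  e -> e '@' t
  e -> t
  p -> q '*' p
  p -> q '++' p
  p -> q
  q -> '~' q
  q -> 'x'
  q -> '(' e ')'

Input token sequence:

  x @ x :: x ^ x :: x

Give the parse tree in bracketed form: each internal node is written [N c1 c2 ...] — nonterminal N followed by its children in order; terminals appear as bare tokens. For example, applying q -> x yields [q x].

[e [e [t [f [p [q x]]]]] @ [t [t [t [f [p [q x]]]] :: [f [f [p [q x]]] ^ [p [q x]]]] :: [f [p [q x]]]]]

e
e @ t
t @ t
f @ t
p @ t
q @ t
x @ t
x @ t :: f
x @ t :: f :: f
x @ f :: f :: f
x @ p :: f :: f
x @ q :: f :: f
x @ x :: f :: f
x @ x :: f ^ p :: f
x @ x :: p ^ p :: f
x @ x :: q ^ p :: f
x @ x :: x ^ p :: f
x @ x :: x ^ q :: f
x @ x :: x ^ x :: f
x @ x :: x ^ x :: p
x @ x :: x ^ x :: q
x @ x :: x ^ x :: x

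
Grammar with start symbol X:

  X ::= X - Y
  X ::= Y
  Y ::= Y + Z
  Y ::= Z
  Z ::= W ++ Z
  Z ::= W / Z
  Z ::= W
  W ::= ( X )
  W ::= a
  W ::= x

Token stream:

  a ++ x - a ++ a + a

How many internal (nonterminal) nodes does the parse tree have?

15

[X [X [Y [Z [W a] ++ [Z [W x]]]]] - [Y [Y [Z [W a] ++ [Z [W a]]]] + [Z [W a]]]]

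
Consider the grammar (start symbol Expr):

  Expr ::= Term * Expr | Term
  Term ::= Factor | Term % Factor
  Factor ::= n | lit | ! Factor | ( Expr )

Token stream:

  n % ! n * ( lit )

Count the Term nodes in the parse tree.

[Expr [Term [Term [Factor n]] % [Factor ! [Factor n]]] * [Expr [Term [Factor ( [Expr [Term [Factor lit]]] )]]]]

4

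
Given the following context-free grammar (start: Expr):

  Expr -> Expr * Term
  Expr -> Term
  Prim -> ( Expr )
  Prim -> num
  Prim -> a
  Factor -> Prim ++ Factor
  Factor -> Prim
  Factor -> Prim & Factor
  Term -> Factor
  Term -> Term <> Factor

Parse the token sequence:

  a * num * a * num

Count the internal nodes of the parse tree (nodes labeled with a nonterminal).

16

[Expr [Expr [Expr [Expr [Term [Factor [Prim a]]]] * [Term [Factor [Prim num]]]] * [Term [Factor [Prim a]]]] * [Term [Factor [Prim num]]]]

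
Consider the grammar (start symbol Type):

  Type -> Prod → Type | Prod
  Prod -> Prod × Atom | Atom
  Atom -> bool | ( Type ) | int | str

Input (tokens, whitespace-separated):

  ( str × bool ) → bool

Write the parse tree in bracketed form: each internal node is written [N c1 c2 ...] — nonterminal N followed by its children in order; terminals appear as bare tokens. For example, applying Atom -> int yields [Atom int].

Type
Prod → Type
Atom → Type
( Type ) → Type
( Prod ) → Type
( Prod × Atom ) → Type
( Atom × Atom ) → Type
( str × Atom ) → Type
( str × bool ) → Type
( str × bool ) → Prod
( str × bool ) → Atom
( str × bool ) → bool

[Type [Prod [Atom ( [Type [Prod [Prod [Atom str]] × [Atom bool]]] )]] → [Type [Prod [Atom bool]]]]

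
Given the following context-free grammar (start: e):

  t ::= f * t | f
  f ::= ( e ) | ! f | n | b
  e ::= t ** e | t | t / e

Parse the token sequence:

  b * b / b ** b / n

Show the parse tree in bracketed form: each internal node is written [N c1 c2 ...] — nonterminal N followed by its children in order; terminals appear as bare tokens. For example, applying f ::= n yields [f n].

[e [t [f b] * [t [f b]]] / [e [t [f b]] ** [e [t [f b]] / [e [t [f n]]]]]]

e
t / e
f * t / e
b * t / e
b * f / e
b * b / e
b * b / t ** e
b * b / f ** e
b * b / b ** e
b * b / b ** t / e
b * b / b ** f / e
b * b / b ** b / e
b * b / b ** b / t
b * b / b ** b / f
b * b / b ** b / n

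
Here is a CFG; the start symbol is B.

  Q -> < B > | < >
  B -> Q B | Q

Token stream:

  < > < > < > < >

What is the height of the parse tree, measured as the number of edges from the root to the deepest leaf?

[B [Q < >] [B [Q < >] [B [Q < >] [B [Q < >]]]]]

5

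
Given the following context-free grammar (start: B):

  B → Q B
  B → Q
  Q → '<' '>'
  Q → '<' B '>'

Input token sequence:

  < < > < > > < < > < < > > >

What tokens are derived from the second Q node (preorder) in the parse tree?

[B [Q < [B [Q < >] [B [Q < >]]] >] [B [Q < [B [Q < >] [B [Q < [B [Q < >]] >]]] >]]]

< >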